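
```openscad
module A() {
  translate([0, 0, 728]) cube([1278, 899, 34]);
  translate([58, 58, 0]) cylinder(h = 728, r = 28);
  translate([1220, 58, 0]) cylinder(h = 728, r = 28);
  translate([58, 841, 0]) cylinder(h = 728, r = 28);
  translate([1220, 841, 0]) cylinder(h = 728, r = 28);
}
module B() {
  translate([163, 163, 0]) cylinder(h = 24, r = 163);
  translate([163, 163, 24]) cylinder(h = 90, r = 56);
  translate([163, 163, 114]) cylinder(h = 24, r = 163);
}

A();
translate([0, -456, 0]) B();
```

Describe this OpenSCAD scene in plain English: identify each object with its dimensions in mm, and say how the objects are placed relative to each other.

A is a table: top 1278 mm (x) × 899 mm (y), 34 mm thick, upper face at z = 762 mm, on four round legs of 56 mm diameter, each leg's bounding box inset 30 mm from the nearest pair of top edges, running from z = 0 to the bottom of the top.

B is a spool: two coaxial disc flanges of radius 163 mm and thickness 24 mm, joined by a core cylinder of radius 56 mm and height 90 mm. The lower flange rests on z = 0 and the three cylinders share a vertical axis.

The spool is on the floor beside the table on its −y side.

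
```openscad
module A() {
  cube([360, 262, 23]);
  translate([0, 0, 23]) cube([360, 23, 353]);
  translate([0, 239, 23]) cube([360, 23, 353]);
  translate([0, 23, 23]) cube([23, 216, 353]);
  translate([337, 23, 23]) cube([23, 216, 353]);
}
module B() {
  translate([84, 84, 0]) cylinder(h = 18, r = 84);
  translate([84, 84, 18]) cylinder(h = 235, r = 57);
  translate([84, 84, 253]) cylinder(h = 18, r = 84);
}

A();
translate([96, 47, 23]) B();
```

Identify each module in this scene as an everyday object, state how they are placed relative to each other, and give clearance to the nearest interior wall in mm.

A is an open box. B is a spool. The spool sits inside the open box, centred. The clearance to the nearest interior wall is 24 mm.

Clearances: x = 73, y = 24; minimum 24 mm.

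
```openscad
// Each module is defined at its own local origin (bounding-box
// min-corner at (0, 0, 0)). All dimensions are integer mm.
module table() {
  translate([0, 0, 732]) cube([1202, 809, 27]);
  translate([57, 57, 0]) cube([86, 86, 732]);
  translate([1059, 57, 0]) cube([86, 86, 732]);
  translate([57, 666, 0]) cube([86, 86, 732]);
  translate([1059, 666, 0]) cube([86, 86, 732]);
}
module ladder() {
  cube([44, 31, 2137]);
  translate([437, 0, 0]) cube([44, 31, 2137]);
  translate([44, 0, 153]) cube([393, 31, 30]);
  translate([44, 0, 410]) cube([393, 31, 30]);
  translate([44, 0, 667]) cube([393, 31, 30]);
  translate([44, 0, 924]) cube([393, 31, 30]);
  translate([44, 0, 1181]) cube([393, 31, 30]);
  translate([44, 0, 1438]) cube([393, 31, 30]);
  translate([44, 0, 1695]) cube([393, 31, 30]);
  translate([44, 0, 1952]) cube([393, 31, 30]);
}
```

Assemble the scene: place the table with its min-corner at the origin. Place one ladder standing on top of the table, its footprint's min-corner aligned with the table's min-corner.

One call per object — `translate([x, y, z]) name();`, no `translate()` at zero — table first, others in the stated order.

table();
translate([0, 0, 759]) ladder();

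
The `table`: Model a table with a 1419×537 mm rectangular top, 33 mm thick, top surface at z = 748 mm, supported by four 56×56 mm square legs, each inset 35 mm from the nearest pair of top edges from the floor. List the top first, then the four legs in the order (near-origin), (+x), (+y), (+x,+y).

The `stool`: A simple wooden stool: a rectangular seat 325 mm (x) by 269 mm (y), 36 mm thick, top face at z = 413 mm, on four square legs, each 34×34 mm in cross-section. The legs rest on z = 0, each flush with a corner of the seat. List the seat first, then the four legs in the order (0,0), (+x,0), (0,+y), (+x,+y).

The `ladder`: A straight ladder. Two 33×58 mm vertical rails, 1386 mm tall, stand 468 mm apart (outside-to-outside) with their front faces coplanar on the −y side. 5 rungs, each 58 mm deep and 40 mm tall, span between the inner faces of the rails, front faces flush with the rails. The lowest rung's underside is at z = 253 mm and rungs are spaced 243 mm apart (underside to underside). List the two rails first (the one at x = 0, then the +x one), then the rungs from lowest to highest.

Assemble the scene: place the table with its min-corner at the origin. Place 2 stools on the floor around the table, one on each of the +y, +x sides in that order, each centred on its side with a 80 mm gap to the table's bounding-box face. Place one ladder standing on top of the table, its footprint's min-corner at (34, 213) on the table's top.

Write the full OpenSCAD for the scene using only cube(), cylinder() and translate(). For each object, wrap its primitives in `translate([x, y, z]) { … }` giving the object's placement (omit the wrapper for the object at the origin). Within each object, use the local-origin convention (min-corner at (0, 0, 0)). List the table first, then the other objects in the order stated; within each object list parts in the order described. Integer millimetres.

translate([0, 0, 715]) cube([1419, 537, 33]);
translate([35, 35, 0]) cube([56, 56, 715]);
translate([1328, 35, 0]) cube([56, 56, 715]);
translate([35, 446, 0]) cube([56, 56, 715]);
translate([1328, 446, 0]) cube([56, 56, 715]);
translate([547, 617, 0]) {
  translate([0, 0, 377]) cube([325, 269, 36]);
  cube([34, 34, 377]);
  translate([291, 0, 0]) cube([34, 34, 377]);
  translate([0, 235, 0]) cube([34, 34, 377]);
  translate([291, 235, 0]) cube([34, 34, 377]);
}
translate([1499, 134, 0]) {
  translate([0, 0, 377]) cube([325, 269, 36]);
  cube([34, 34, 377]);
  translate([291, 0, 0]) cube([34, 34, 377]);
  translate([0, 235, 0]) cube([34, 34, 377]);
  translate([291, 235, 0]) cube([34, 34, 377]);
}
translate([34, 213, 748]) {
  cube([33, 58, 1386]);
  translate([435, 0, 0]) cube([33, 58, 1386]);
  translate([33, 0, 253]) cube([402, 58, 40]);
  translate([33, 0, 496]) cube([402, 58, 40]);
  translate([33, 0, 739]) cube([402, 58, 40]);
  translate([33, 0, 982]) cube([402, 58, 40]);
  translate([33, 0, 1225]) cube([402, 58, 40]);
}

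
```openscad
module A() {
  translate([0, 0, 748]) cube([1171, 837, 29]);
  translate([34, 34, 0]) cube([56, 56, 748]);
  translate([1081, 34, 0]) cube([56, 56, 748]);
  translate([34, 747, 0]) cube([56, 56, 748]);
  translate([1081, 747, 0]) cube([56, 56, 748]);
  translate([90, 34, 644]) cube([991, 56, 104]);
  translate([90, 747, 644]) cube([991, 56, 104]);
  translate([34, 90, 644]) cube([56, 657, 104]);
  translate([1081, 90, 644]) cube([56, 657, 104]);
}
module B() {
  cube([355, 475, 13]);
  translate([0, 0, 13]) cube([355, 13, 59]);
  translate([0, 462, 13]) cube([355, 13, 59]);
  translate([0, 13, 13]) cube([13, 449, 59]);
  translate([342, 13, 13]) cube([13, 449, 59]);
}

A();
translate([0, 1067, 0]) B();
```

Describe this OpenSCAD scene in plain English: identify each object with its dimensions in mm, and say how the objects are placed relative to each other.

A is a table: top 1171 mm (x) × 837 mm (y), 29 mm thick, upper face at z = 777 mm, on four 56×56 mm square legs, each inset 34 mm from the nearest pair of top edges, running from z = 0 to the bottom of the top. Four apron rails, 56 mm thick and 104 mm tall, run between adjacent legs with their top edges flush with the underside of the top and their outer faces flush with the legs' outer faces.

B is an open-topped rectangular box: outside dimensions 355×475×72 mm, with a uniform wall and base thickness of 13 mm. The base is a full 355×475 slab on the floor; four walls sit on top of the base. The front and back walls (the −y and +y sides) span the full width; the two side walls fit between them.

The open box is on the floor beside the table on its +y side.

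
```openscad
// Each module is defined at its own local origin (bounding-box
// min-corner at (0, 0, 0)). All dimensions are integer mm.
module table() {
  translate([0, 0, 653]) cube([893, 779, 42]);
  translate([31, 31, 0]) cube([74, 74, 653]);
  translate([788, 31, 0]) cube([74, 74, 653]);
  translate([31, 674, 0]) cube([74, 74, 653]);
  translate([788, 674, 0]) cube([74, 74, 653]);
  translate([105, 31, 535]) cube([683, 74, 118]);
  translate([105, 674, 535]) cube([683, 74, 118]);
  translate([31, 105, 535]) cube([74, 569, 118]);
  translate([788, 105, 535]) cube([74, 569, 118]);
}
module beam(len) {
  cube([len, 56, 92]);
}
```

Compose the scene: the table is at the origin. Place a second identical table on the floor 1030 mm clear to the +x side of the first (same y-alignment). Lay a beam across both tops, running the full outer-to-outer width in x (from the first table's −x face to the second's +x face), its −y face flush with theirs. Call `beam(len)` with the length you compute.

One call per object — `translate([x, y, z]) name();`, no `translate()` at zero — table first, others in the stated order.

table();
translate([1923, 0, 0]) table();
translate([0, 0, 695]) beam(2816);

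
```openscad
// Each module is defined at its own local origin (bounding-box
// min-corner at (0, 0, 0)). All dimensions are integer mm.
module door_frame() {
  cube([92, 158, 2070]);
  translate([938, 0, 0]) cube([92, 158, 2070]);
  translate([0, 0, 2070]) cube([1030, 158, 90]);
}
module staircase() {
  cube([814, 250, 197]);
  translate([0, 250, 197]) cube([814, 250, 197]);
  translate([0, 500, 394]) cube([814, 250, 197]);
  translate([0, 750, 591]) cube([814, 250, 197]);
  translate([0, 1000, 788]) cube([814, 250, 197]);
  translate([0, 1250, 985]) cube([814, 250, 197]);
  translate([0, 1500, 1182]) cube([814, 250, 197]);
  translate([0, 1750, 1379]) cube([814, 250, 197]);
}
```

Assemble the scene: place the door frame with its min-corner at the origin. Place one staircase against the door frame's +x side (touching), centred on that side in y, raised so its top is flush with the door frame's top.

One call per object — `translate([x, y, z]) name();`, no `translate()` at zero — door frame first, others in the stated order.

door_frame();
translate([1030, -921, 584]) staircase();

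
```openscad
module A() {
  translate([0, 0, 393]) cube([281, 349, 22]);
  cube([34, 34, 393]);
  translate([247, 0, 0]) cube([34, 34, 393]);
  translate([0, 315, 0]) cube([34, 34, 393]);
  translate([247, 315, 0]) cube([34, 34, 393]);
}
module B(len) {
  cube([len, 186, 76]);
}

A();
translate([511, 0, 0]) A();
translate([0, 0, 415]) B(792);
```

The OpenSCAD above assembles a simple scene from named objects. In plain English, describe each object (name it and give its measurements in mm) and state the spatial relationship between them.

A is a simple wooden stool: a rectangular seat 281 mm (x) by 349 mm (y), 22 mm thick, top face at z = 415 mm, on four square legs, each 34×34 mm in cross-section. The legs rest on z = 0, each flush with a corner of the seat.

B is a rectangular beam 792 mm long (x), 186 mm deep (y), 76 mm thick (z).

The beam spans the tops of two stools placed 230 mm apart, resting at z = 415 mm.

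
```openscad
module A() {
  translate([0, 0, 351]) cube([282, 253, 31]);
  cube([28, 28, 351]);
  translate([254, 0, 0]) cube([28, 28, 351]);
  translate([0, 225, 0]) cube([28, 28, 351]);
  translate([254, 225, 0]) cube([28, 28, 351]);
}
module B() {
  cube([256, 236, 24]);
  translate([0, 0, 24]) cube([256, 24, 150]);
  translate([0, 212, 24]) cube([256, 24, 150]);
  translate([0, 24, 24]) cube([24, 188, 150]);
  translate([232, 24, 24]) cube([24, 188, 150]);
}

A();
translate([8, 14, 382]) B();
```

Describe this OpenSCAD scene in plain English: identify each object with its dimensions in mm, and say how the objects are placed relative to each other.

A is a four-legged stool. The seat is a 282×253×31 mm slab whose top surface is at z = 382 mm; four square legs, each 28×28 mm in cross-section, run from the floor (z = 0) to the underside of the seat, each flush with a corner of the seat.

B is an open storage box with external size 256×236×174 mm and wall thickness 24 mm (the base is also 24 mm thick). The base covers the whole footprint; the four walls stand on the base, with the y-facing walls full-width and the x-facing walls fitting between their inner faces.

The open box is on top of the stool.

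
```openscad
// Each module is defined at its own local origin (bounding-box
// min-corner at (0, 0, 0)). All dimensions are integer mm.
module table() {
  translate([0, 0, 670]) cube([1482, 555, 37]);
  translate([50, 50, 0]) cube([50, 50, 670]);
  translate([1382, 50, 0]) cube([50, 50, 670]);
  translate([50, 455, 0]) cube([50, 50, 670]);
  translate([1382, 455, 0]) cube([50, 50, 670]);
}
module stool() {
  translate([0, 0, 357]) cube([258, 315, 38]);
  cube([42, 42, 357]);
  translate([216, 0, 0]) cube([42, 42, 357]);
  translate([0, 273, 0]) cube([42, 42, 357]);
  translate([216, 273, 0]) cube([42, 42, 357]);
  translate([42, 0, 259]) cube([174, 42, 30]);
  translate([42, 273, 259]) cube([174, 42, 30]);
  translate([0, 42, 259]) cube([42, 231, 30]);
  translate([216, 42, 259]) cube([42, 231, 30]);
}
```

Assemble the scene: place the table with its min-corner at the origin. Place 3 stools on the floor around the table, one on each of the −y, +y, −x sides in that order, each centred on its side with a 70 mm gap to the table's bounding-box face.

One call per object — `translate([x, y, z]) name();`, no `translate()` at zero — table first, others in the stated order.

table();
translate([612, -385, 0]) stool();
translate([612, 625, 0]) stool();
translate([-328, 120, 0]) stool();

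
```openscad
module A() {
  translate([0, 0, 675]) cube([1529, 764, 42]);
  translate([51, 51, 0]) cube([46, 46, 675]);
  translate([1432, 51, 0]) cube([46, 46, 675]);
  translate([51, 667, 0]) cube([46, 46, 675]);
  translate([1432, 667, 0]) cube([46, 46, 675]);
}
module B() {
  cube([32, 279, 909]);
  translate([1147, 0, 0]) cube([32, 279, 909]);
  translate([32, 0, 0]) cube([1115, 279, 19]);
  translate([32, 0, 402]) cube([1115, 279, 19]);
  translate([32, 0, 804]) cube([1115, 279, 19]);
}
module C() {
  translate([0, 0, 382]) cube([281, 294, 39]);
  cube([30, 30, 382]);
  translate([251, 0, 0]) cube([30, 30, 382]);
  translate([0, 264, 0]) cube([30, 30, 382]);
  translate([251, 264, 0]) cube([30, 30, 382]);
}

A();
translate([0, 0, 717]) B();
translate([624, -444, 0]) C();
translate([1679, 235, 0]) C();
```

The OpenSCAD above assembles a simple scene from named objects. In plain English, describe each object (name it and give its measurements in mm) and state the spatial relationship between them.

A is a rectangular dining table. The top is 1529×764×42 mm with its upper surface at z = 717 mm. It stands on four 46×46 mm square legs, each inset 51 mm from the nearest pair of top edges, running from the floor to the underside of the top.

B is a bookshelf 1179 mm wide overall, 279 mm deep and 909 mm tall. The two sides are 32 mm thick vertical panels. 3 horizontal shelves of 19 mm thickness span between the inner faces of the sides; the lowest shelf sits on the floor and shelves are stacked with a clear vertical gap of 383 mm between each pair.

C is a simple wooden stool: a rectangular seat 281 mm (x) by 294 mm (y), 39 mm thick, top face at z = 421 mm, on four square legs, each 30×30 mm in cross-section. The legs rest on z = 0, each flush with a corner of the seat.

The bookshelf is on top of the table. Two stools sit around the table at the −y, +x sides.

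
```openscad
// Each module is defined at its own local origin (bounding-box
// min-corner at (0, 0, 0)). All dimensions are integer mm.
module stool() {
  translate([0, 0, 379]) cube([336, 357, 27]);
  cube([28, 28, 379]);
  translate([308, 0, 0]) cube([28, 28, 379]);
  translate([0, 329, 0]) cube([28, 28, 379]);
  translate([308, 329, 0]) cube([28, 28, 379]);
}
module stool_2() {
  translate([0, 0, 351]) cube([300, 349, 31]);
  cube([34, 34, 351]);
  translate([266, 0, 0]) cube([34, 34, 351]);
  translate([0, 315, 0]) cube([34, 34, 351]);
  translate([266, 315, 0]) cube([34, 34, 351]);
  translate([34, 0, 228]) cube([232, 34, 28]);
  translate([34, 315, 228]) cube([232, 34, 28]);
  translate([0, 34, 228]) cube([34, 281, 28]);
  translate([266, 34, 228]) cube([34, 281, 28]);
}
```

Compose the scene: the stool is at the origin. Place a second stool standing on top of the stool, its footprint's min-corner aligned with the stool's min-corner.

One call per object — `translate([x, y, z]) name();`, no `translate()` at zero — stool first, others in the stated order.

stool();
translate([0, 0, 406]) stool_2();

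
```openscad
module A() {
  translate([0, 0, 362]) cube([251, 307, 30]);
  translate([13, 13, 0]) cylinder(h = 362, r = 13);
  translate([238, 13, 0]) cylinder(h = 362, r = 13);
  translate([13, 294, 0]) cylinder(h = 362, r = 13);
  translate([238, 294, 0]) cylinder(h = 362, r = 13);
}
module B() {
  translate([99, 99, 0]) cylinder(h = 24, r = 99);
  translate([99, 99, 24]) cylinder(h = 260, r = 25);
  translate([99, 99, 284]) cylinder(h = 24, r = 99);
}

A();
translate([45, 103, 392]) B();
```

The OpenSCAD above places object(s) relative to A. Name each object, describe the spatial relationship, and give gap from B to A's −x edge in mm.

The spool's min-x is at 45; the stool's min-x is 0; gap = 45 mm.

A is a stool. B is a spool. The spool is on top of the stool. The gap from the spool to the stool's −x edge is 45 mm.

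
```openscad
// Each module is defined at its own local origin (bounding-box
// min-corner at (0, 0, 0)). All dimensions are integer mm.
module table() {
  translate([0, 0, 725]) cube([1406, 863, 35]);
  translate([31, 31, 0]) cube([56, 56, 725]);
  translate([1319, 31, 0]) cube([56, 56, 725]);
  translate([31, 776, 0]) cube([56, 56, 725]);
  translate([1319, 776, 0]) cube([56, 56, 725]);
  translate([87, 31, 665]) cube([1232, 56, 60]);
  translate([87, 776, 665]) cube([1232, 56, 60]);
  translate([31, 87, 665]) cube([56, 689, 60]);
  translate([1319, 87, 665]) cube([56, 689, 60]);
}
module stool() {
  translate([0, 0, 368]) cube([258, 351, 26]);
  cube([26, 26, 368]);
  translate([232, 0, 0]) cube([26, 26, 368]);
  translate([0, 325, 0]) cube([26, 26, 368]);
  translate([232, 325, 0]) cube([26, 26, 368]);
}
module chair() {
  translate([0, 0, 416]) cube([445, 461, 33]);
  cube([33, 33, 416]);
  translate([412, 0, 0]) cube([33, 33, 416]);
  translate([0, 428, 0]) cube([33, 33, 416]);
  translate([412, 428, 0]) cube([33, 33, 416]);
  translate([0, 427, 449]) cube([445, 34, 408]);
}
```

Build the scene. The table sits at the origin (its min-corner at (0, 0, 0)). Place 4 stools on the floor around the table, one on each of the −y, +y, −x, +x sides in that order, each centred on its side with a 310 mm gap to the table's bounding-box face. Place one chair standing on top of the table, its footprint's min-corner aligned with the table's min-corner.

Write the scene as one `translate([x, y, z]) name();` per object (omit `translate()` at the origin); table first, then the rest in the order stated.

table();
translate([574, -661, 0]) stool();
translate([574, 1173, 0]) stool();
translate([-568, 256, 0]) stool();
translate([1716, 256, 0]) stool();
translate([0, 0, 760]) chair();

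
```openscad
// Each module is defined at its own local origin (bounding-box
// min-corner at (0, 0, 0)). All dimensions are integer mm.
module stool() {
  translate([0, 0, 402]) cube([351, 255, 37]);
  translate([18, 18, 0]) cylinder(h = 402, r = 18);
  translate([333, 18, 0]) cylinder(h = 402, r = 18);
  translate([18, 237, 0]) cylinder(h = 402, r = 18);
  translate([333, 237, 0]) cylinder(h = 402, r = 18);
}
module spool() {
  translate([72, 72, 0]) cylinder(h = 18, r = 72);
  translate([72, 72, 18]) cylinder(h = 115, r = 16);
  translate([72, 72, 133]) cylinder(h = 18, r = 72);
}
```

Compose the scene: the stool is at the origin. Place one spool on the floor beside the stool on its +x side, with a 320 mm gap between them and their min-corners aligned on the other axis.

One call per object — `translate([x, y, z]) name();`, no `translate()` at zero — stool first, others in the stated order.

stool();
translate([671, 0, 0]) spool();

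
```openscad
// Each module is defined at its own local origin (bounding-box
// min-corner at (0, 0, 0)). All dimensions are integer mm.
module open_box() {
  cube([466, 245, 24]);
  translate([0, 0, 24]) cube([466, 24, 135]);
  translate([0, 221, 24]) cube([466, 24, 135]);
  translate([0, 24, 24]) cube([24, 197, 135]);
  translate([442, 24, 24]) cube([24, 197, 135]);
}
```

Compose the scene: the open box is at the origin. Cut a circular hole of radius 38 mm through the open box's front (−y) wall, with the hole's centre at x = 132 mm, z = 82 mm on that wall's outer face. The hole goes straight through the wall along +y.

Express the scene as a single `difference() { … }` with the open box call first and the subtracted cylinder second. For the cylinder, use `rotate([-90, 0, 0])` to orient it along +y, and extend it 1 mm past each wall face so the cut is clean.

difference() {
  open_box();
  translate([132, -1, 82]) rotate([-90, 0, 0]) cylinder(h = 26, r = 38);
}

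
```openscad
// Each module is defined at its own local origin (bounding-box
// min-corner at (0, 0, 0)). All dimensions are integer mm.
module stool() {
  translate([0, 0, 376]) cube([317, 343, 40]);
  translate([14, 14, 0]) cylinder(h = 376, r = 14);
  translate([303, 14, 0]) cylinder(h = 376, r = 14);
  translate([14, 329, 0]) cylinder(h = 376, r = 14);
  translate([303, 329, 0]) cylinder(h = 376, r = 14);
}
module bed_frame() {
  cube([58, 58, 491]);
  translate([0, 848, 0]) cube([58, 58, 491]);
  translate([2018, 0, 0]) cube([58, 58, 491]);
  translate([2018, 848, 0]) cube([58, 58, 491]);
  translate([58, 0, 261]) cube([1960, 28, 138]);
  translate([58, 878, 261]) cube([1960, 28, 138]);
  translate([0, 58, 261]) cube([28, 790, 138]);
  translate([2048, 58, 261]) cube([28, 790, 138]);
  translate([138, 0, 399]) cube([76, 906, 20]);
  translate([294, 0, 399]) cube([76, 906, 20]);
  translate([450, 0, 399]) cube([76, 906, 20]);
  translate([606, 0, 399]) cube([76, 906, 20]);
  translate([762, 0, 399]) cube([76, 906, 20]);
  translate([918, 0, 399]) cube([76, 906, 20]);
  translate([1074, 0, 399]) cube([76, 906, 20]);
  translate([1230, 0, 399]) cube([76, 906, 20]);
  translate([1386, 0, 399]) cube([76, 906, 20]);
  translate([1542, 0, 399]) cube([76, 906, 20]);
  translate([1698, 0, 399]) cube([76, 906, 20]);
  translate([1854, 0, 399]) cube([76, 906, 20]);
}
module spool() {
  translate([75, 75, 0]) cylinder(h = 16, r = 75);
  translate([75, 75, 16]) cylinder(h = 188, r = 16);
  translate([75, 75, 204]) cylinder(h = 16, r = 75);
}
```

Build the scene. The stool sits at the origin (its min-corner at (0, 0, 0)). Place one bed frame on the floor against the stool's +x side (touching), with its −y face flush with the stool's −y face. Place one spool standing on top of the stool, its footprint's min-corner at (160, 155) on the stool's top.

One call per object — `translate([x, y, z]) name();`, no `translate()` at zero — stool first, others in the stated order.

stool();
translate([317, 0, 0]) bed_frame();
translate([160, 155, 416]) spool();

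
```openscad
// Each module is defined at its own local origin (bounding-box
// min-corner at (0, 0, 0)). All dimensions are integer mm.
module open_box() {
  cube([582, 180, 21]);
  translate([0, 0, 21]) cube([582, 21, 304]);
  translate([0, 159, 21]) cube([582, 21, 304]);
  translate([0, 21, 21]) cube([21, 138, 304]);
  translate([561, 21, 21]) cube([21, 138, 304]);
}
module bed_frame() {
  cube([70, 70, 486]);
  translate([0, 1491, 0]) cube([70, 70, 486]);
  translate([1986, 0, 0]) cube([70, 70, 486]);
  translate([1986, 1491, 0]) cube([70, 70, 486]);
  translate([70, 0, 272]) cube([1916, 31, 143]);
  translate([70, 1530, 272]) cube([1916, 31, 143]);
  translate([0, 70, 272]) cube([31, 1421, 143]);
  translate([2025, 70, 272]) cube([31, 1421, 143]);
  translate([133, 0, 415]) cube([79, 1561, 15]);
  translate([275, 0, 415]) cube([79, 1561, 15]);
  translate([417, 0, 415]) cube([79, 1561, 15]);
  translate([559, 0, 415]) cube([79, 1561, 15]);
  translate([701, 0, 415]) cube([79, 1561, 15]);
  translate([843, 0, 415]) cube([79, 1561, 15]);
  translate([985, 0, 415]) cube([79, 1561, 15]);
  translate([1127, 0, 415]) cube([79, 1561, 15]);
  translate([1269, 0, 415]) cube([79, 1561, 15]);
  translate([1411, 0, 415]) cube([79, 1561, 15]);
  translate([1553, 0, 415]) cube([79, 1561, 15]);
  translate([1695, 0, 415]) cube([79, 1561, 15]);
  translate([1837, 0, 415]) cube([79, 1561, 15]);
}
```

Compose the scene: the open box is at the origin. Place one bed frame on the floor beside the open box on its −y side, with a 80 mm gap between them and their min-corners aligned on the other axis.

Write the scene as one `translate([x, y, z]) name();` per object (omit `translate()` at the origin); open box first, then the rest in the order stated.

open_box();
translate([0, -1641, 0]) bed_frame();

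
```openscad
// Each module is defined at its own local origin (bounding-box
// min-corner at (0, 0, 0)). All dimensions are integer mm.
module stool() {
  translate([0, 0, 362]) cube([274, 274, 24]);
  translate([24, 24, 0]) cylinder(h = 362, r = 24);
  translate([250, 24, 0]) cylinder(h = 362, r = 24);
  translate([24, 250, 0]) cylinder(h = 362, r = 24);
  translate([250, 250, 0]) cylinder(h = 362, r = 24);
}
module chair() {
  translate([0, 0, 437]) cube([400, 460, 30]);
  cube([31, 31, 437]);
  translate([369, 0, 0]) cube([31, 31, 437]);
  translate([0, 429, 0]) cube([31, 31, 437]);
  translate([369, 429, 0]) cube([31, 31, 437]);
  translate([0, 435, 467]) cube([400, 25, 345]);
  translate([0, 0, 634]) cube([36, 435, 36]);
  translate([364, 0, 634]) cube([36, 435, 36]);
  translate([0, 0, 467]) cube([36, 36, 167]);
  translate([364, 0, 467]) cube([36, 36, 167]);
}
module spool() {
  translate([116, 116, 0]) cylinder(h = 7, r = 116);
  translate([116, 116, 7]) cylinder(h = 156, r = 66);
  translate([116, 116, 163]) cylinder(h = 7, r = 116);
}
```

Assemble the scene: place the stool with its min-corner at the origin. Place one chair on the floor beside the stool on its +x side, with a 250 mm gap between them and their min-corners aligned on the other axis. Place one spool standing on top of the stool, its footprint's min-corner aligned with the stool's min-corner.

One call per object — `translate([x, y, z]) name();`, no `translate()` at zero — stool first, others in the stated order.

stool();
translate([524, 0, 0]) chair();
translate([0, 0, 386]) spool();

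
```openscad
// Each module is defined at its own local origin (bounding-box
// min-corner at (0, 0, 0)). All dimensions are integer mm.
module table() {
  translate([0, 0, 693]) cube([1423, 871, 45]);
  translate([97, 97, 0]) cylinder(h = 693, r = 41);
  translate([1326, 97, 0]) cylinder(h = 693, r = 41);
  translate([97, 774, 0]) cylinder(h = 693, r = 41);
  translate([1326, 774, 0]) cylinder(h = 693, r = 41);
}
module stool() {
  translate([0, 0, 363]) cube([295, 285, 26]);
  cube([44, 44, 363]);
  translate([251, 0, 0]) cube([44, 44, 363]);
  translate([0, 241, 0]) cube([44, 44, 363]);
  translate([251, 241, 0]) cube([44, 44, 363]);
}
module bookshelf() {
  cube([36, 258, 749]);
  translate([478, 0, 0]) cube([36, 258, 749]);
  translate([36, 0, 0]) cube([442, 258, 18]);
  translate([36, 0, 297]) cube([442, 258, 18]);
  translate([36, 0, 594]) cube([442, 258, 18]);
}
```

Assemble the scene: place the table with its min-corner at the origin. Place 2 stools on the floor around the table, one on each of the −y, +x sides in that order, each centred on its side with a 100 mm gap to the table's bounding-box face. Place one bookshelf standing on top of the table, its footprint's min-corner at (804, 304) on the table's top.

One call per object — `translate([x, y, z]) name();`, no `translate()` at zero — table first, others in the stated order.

table();
translate([564, -385, 0]) stool();
translate([1523, 293, 0]) stool();
translate([804, 304, 738]) bookshelf();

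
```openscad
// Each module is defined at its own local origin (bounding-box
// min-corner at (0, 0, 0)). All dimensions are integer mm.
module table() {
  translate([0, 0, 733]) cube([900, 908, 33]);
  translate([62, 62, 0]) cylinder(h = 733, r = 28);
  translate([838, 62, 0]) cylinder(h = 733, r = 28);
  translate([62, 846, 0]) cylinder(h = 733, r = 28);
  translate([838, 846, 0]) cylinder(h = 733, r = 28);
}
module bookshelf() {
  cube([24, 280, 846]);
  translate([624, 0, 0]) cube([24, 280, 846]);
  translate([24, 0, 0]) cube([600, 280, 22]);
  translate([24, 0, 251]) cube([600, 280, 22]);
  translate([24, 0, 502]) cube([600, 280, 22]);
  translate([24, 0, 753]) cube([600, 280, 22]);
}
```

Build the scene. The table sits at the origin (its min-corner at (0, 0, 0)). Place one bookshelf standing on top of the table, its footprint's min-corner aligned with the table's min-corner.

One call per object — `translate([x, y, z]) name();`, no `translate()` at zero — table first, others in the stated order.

table();
translate([0, 0, 766]) bookshelf();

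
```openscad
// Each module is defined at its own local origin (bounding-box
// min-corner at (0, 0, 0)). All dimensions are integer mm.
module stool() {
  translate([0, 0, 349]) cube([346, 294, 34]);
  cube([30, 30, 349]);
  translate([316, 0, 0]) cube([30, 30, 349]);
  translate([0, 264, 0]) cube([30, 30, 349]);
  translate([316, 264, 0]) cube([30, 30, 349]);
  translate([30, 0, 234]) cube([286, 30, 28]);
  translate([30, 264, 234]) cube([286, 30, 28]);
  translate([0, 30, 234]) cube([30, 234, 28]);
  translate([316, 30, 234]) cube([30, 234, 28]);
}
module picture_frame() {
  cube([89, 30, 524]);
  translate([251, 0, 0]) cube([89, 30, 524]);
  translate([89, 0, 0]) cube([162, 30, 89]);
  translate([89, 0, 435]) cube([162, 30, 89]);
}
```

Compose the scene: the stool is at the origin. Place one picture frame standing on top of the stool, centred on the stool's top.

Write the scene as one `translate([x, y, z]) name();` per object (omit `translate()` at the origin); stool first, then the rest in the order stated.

stool();
translate([3, 132, 383]) picture_frame();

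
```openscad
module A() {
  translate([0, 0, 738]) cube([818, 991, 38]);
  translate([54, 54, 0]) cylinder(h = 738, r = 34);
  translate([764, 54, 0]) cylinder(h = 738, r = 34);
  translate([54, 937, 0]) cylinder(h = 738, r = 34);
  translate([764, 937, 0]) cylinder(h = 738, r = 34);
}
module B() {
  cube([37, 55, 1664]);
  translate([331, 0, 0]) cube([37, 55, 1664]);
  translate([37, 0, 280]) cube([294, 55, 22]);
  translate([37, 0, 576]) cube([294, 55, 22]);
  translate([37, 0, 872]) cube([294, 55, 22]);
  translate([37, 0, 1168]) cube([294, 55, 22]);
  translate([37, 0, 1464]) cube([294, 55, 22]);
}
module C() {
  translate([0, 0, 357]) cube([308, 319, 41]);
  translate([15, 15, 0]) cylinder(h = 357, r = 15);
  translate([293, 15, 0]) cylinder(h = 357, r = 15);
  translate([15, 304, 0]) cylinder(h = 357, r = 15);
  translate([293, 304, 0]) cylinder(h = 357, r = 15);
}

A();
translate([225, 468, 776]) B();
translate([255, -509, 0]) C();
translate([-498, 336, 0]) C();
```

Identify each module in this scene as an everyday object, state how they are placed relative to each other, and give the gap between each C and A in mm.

Each stool's nearest face is 190 mm from the table's bounding box.

A is a table. B is a ladder. C is a stool. The ladder is on top of the table, centred. Two stools sit around the table at the −y, −x sides. The gap between each stool and the table is 190 mm.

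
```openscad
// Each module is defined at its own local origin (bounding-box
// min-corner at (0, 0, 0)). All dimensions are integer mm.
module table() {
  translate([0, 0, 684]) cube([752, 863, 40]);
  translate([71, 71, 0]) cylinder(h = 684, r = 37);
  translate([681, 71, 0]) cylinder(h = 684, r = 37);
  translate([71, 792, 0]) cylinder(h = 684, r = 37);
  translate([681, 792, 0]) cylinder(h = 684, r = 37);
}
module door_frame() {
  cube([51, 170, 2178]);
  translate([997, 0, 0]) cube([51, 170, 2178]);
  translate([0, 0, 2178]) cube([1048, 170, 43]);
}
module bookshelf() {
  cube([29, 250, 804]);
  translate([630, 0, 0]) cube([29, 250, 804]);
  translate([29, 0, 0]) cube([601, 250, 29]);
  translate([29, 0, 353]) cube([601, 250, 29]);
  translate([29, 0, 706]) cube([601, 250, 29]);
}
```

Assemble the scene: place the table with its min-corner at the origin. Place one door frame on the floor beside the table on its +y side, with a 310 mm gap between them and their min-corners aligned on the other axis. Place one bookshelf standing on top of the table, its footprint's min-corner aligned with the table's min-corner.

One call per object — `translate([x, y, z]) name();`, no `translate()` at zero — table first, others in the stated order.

table();
translate([0, 1173, 0]) door_frame();
translate([0, 0, 724]) bookshelf();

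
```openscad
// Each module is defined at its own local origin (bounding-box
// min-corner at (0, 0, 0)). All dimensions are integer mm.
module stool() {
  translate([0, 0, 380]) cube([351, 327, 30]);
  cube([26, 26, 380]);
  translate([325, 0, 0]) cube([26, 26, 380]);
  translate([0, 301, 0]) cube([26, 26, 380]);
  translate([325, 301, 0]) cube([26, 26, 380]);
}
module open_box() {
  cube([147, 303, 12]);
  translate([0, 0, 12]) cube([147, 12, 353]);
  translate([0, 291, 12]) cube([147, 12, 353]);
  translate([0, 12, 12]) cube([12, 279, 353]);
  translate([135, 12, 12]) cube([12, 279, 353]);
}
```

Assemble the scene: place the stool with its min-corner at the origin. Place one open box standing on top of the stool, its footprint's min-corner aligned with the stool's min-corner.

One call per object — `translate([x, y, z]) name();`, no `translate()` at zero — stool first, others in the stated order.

stool();
translate([0, 0, 410]) open_box();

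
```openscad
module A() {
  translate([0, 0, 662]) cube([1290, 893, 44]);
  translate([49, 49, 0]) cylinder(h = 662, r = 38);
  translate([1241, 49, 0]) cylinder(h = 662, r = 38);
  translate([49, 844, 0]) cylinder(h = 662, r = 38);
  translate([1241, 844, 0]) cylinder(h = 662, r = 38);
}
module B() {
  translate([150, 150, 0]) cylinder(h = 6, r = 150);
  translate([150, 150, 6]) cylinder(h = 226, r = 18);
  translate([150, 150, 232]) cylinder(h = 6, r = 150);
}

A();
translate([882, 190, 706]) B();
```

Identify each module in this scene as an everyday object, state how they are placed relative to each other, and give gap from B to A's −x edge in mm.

The spool's min-x is at 882; the table's min-x is 0; gap = 882 mm.

A is a table. B is a spool. The spool is on top of the table. The gap from the spool to the table's −x edge is 882 mm.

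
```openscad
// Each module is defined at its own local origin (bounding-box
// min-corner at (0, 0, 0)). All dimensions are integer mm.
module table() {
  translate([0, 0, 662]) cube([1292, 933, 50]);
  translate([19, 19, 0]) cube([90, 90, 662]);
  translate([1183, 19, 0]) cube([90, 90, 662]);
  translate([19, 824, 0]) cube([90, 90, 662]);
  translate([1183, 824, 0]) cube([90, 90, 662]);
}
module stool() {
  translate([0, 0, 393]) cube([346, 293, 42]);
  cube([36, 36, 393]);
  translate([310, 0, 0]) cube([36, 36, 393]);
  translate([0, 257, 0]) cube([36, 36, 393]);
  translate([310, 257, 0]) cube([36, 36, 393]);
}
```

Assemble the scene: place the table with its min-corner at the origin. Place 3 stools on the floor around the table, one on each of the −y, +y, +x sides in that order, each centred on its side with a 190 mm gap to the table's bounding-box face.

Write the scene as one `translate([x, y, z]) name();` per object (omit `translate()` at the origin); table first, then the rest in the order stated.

table();
translate([473, -483, 0]) stool();
translate([473, 1123, 0]) stool();
translate([1482, 320, 0]) stool();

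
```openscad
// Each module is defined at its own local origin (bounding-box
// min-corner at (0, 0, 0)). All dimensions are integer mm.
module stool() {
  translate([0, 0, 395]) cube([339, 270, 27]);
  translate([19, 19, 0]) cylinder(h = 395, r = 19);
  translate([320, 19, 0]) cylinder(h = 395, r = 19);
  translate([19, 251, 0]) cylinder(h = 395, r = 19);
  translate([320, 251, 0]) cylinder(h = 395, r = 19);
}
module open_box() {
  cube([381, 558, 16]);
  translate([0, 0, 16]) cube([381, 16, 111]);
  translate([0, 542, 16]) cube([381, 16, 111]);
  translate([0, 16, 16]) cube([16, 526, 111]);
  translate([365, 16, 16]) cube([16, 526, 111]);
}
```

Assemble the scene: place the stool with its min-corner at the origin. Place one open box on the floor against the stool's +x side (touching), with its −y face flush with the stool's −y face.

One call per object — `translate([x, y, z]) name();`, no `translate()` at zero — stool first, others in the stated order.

stool();
translate([339, 0, 0]) open_box();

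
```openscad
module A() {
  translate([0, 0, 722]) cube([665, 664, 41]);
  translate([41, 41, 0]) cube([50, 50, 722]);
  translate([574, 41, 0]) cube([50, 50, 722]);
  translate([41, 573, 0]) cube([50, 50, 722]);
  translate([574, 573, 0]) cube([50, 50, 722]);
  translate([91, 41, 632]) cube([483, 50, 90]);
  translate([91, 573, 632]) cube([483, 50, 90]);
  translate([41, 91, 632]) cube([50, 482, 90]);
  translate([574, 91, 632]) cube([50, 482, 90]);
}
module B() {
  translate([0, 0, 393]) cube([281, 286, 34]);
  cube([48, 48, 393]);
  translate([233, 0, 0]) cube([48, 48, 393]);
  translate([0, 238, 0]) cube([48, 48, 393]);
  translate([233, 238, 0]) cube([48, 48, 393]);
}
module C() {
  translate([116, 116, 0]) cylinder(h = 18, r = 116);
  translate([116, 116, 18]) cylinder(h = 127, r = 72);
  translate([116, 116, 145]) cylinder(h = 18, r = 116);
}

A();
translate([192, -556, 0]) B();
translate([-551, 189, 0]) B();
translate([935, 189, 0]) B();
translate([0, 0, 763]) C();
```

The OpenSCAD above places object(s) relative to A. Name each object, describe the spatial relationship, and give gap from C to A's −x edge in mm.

A is a table. B is a stool. C is a spool. Three stools sit around the table at the −y, −x, +x sides. The spool is on top of the table. The gap from the spool to the table's −x edge is 0 mm.

The spool's min-x is at 0; the table's min-x is 0; gap = 0 mm.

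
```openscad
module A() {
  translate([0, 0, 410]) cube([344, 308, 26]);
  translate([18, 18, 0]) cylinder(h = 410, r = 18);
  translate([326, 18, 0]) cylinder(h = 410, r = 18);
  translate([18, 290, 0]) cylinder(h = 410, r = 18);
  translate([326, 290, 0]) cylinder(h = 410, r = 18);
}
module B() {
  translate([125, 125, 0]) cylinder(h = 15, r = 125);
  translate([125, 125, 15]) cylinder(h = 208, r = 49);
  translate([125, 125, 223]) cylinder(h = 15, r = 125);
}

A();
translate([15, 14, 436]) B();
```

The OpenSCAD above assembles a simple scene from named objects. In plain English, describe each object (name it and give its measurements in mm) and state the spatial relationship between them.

A is a four-legged stool. The seat is a 344×308×26 mm slab whose top surface is at z = 436 mm; four round legs, each 36 mm in diameter, run from the floor (z = 0) to the underside of the seat, each leg's axis is inset half a diameter from the nearest pair of seat edges (so the leg's bounding box is flush with the corner).

B is a spool: two coaxial disc flanges of radius 125 mm and thickness 15 mm, joined by a core cylinder of radius 49 mm and height 208 mm. The lower flange rests on z = 0 and the three cylinders share a vertical axis.

The spool is on top of the stool.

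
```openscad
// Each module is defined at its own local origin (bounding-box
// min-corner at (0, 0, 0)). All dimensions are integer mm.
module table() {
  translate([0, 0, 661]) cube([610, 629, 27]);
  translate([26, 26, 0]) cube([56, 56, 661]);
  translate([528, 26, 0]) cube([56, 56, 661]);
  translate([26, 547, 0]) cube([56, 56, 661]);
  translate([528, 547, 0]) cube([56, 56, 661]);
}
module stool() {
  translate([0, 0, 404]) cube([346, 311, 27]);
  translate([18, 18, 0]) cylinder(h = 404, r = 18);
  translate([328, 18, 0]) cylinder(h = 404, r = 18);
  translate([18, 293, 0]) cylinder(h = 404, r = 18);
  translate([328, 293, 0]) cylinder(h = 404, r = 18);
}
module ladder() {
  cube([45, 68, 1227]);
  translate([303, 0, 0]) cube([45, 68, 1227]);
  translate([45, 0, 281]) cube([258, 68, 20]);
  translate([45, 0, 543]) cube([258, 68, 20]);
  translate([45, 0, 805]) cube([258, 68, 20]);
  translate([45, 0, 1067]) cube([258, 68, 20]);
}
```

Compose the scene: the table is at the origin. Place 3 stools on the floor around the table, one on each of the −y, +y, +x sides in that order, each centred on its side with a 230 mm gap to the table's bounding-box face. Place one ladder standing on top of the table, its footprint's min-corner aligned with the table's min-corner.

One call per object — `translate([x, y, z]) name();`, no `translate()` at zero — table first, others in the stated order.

table();
translate([132, -541, 0]) stool();
translate([132, 859, 0]) stool();
translate([840, 159, 0]) stool();
translate([0, 0, 688]) ladder();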